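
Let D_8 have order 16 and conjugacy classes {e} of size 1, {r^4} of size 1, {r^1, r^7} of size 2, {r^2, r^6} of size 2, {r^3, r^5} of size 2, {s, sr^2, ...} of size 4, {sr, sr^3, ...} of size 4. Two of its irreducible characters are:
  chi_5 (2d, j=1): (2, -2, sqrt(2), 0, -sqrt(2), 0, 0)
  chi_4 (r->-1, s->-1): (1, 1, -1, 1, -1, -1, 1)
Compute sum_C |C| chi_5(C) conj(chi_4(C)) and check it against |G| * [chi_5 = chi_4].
Sum = 0; so <chi_5, chi_4> = 0 (distinct irreducibles are orthogonal).

Justification: Compute term by term over conjugacy classes (|C| * chi_5(C) * conj(chi_4(C))):
  1*(2)*conj(1) + 1*(-2)*conj(1) + 2*(sqrt(2))*conj(-1) + 2*(0)*conj(1) + 2*(-sqrt(2))*conj(-1) + 4*(0)*conj(-1) + 4*(0)*conj(1)
  = (2) + (-2) + (-2*sqrt(2)) + (0) + (2*sqrt(2)) + (0) + (0)
  = 0.
Dividing by |G| = 16 gives 0/16 = 0, matching the row-orthogonality relation <chi_5, chi_4> = [chi_5 = chi_4].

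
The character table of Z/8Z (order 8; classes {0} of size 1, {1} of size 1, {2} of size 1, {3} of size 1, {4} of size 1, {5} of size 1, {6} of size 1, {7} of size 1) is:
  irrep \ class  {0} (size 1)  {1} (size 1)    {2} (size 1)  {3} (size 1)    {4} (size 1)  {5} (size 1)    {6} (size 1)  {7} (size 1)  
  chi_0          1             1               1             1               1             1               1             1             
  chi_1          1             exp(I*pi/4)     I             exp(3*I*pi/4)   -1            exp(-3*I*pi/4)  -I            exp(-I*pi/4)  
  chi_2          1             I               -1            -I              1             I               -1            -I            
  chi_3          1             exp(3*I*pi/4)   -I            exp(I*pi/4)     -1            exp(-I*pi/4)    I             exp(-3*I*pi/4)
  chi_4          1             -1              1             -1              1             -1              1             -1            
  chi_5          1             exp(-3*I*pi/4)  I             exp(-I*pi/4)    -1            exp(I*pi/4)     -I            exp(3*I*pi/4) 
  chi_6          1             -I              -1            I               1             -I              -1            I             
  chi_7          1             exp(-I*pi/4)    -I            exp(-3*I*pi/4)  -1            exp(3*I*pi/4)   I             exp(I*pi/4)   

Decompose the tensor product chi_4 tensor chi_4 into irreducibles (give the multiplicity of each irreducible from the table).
chi_4 tensor chi_4 = chi_0 (all other irreducibles have multiplicity 0).

Why: The character of a tensor product is the pointwise product (chi_4 * chi_4)(C) = chi_4(C) * chi_4(C):
  {0}: (1)*(1), {1}: (-1)*(-1), {2}: (1)*(1), {3}: (-1)*(-1), {4}: (1)*(1), {5}: (-1)*(-1), {6}: (1)*(1), {7}: (-1)*(-1)
so (chi_4 * chi_4) takes values
  {0} -> 1, {1} -> 1, {2} -> 1, {3} -> 1, {4} -> 1, {5} -> 1, {6} -> 1, {7} -> 1.
Now take the inner product of this character with each irreducible chi from the table, <chi_4*chi_4, chi> = (1/8) sum_C |C| (chi_4*chi_4)(C) conj(chi(C)):
  <chi_4*chi_4, chi_0> = (1/8)[1*(1)*conj(1) + 1*(1)*conj(1) + 1*(1)*conj(1) + 1*(1)*conj(1) + 1*(1)*conj(1) + 1*(1)*conj(1) + 1*(1)*conj(1) + 1*(1)*conj(1)]
      = (1/8)[(1) + (1) + (1) + (1) + (1) + (1) + (1) + (1)] = 8/8 = 1
  <chi_4*chi_4, chi_1> = (1/8)[1*(1)*conj(1) + 1*(1)*conj(exp(I*pi/4)) + 1*(1)*conj(I) + 1*(1)*conj(exp(3*I*pi/4)) + 1*(1)*conj(-1) + 1*(1)*conj(exp(-3*I*pi/4)) + 1*(1)*conj(-I) + 1*(1)*conj(exp(-I*pi/4))]
      = (1/8)[(1) + (exp(-I*pi/4)) + (-I) + (exp(-3*I*pi/4)) + (-1) + (exp(3*I*pi/4)) + (I) + (exp(I*pi/4))] = 0/8 = 0
  <chi_4*chi_4, chi_2> = (1/8)[1*(1)*conj(1) + 1*(1)*conj(I) + 1*(1)*conj(-1) + 1*(1)*conj(-I) + 1*(1)*conj(1) + 1*(1)*conj(I) + 1*(1)*conj(-1) + 1*(1)*conj(-I)]
      = (1/8)[(1) + (-I) + (-1) + (I) + (1) + (-I) + (-1) + (I)] = 0/8 = 0
  <chi_4*chi_4, chi_3> = (1/8)[1*(1)*conj(1) + 1*(1)*conj(exp(3*I*pi/4)) + 1*(1)*conj(-I) + 1*(1)*conj(exp(I*pi/4)) + 1*(1)*conj(-1) + 1*(1)*conj(exp(-I*pi/4)) + 1*(1)*conj(I) + 1*(1)*conj(exp(-3*I*pi/4))]
      = (1/8)[(1) + (exp(-3*I*pi/4)) + (I) + (exp(-I*pi/4)) + (-1) + (exp(I*pi/4)) + (-I) + (exp(3*I*pi/4))] = 0/8 = 0
  <chi_4*chi_4, chi_4> = (1/8)[1*(1)*conj(1) + 1*(1)*conj(-1) + 1*(1)*conj(1) + 1*(1)*conj(-1) + 1*(1)*conj(1) + 1*(1)*conj(-1) + 1*(1)*conj(1) + 1*(1)*conj(-1)]
      = (1/8)[(1) + (-1) + (1) + (-1) + (1) + (-1) + (1) + (-1)] = 0/8 = 0
  <chi_4*chi_4, chi_5> = (1/8)[1*(1)*conj(1) + 1*(1)*conj(exp(-3*I*pi/4)) + 1*(1)*conj(I) + 1*(1)*conj(exp(-I*pi/4)) + 1*(1)*conj(-1) + 1*(1)*conj(exp(I*pi/4)) + 1*(1)*conj(-I) + 1*(1)*conj(exp(3*I*pi/4))]
      = (1/8)[(1) + (exp(3*I*pi/4)) + (-I) + (exp(I*pi/4)) + (-1) + (exp(-I*pi/4)) + (I) + (exp(-3*I*pi/4))] = 0/8 = 0
  <chi_4*chi_4, chi_6> = (1/8)[1*(1)*conj(1) + 1*(1)*conj(-I) + 1*(1)*conj(-1) + 1*(1)*conj(I) + 1*(1)*conj(1) + 1*(1)*conj(-I) + 1*(1)*conj(-1) + 1*(1)*conj(I)]
      = (1/8)[(1) + (I) + (-1) + (-I) + (1) + (I) + (-1) + (-I)] = 0/8 = 0
  <chi_4*chi_4, chi_7> = (1/8)[1*(1)*conj(1) + 1*(1)*conj(exp(-I*pi/4)) + 1*(1)*conj(-I) + 1*(1)*conj(exp(-3*I*pi/4)) + 1*(1)*conj(-1) + 1*(1)*conj(exp(3*I*pi/4)) + 1*(1)*conj(I) + 1*(1)*conj(exp(I*pi/4))]
      = (1/8)[(1) + (exp(I*pi/4)) + (I) + (exp(3*I*pi/4)) + (-1) + (exp(-3*I*pi/4)) + (-I) + (exp(-I*pi/4))] = 0/8 = 0
(Exp terms are combined using exp(i*s)*conj(exp(i*t)) = exp(i*(s-t)), and sums of them are collapsed using the identity that for every m > 1 the m distinct m-th roots of unity sum to 0, e.g. 1 + exp(2*I*pi/3) + exp(-2*I*pi/3) = 0.)
Hence the multiplicities are chi_0: 1. Dimension check: dim(chi_4)*dim(chi_4) = 1*1 = 1 and sum (mult * dim) = 1*1 = 1.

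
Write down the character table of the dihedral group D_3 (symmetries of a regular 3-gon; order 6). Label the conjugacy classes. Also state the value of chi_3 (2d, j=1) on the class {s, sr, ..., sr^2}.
Conjugacy classes: {e} of size 1, {r^1, r^2} of size 2, {s, sr, ..., sr^2} of size 3.
Character table:
  irrep \ class              {e} (size 1)  {r^1, r^2} (size 2)  {s, sr, ..., sr^2} (size 3)
  chi_1 (triv)               1             1                    1                          
  chi_2 (sign: r->1, s->-1)  1             1                    -1                         
  chi_3 (2d, j=1)            2             -1                   0                          

Spot check: chi_3 (2d, j=1) on {s, sr, ..., sr^2} = 0.

Reasoning: D_3 has order 2*3 = 6 with 3 conjugacy classes, hence 3 irreducibles. Sum of squared dims 1 + 1 + 4 = 6 = |G|. Linear characters come from the abelianisation; the 2-dimensional irreps have character r^k -> 2*cos(2*pi*j*k/3), reflections -> 0.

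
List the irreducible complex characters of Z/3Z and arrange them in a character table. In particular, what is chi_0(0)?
Character table of Z/3Z (irreps indexed chi_0,...,chi_2 with chi_k(m) = zeta_3^(k*m), zeta_3 = exp(2*pi*i/3)):
  irrep \ class  {0} (size 1)  {1} (size 1)    {2} (size 1)  
  chi_0          1             1               1             
  chi_1          1             exp(2*I*pi/3)   exp(-2*I*pi/3)
  chi_2          1             exp(-2*I*pi/3)  exp(2*I*pi/3) 

Spot check: chi_0(0) = zeta_3^(0*0) = zeta_3^0 = 1.

Z/3Z is abelian, so all 3 irreducible complex representations are 1-dimensional. They are given by chi_k(m) = zeta_3^(k*m) for k = 0,...,2. Row orthogonality: sum_m chi_k(m) conj(chi_l(m)) = 3 * [k = l].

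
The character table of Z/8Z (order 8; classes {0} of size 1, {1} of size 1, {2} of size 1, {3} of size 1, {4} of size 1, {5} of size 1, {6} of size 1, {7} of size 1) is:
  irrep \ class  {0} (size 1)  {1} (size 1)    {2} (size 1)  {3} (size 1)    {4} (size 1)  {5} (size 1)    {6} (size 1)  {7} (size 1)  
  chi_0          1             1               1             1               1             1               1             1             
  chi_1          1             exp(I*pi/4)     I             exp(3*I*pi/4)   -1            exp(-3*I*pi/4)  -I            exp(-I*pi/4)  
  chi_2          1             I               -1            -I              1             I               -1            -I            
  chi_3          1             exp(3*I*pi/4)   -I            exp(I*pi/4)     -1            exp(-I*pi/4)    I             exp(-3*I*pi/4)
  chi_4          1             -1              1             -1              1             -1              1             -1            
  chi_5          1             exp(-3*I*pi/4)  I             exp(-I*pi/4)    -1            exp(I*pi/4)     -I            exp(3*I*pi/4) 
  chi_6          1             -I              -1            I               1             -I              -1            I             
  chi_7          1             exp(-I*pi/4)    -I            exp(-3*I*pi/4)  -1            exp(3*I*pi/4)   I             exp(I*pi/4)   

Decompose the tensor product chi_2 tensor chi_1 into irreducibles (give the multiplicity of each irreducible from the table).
chi_2 tensor chi_1 = chi_3 (all other irreducibles have multiplicity 0).

Working: The character of a tensor product is the pointwise product (chi_2 * chi_1)(C) = chi_2(C) * chi_1(C):
  {0}: (1)*(1), {1}: (I)*(exp(I*pi/4)), {2}: (-1)*(I), {3}: (-I)*(exp(3*I*pi/4)), {4}: (1)*(-1), {5}: (I)*(exp(-3*I*pi/4)), {6}: (-1)*(-I), {7}: (-I)*(exp(-I*pi/4))
so (chi_2 * chi_1) takes values
  {0} -> 1, {1} -> exp(3*I*pi/4), {2} -> -I, {3} -> -exp(-3*I*pi/4), {4} -> -1, {5} -> exp(-I*pi/4), {6} -> I, {7} -> -exp(I*pi/4).
Now take the inner product of this character with each irreducible chi from the table, <chi_2*chi_1, chi> = (1/8) sum_C |C| (chi_2*chi_1)(C) conj(chi(C)):
  <chi_2*chi_1, chi_0> = (1/8)[1*(1)*conj(1) + 1*(exp(3*I*pi/4))*conj(1) + 1*(-I)*conj(1) + 1*(-exp(-3*I*pi/4))*conj(1) + 1*(-1)*conj(1) + 1*(exp(-I*pi/4))*conj(1) + 1*(I)*conj(1) + 1*(-exp(I*pi/4))*conj(1)]
      = (1/8)[(1) + (exp(3*I*pi/4)) + (-I) + (-exp(-3*I*pi/4)) + (-1) + (exp(-I*pi/4)) + (I) + (-exp(I*pi/4))] = 0/8 = 0
  <chi_2*chi_1, chi_1> = (1/8)[1*(1)*conj(1) + 1*(exp(3*I*pi/4))*conj(exp(I*pi/4)) + 1*(-I)*conj(I) + 1*(-exp(-3*I*pi/4))*conj(exp(3*I*pi/4)) + 1*(-1)*conj(-1) + 1*(exp(-I*pi/4))*conj(exp(-3*I*pi/4)) + 1*(I)*conj(-I) + 1*(-exp(I*pi/4))*conj(exp(-I*pi/4))]
      = (1/8)[(1) + (I) + (-1) + (-I) + (1) + (I) + (-1) + (-I)] = 0/8 = 0
  <chi_2*chi_1, chi_2> = (1/8)[1*(1)*conj(1) + 1*(exp(3*I*pi/4))*conj(I) + 1*(-I)*conj(-1) + 1*(-exp(-3*I*pi/4))*conj(-I) + 1*(-1)*conj(1) + 1*(exp(-I*pi/4))*conj(I) + 1*(I)*conj(-1) + 1*(-exp(I*pi/4))*conj(-I)]
      = (1/8)[(1) + (-exp(-3*I*pi/4)) + (I) + (-exp(-I*pi/4)) + (-1) + (-exp(I*pi/4)) + (-I) + (-exp(3*I*pi/4))] = 0/8 = 0
  <chi_2*chi_1, chi_3> = (1/8)[1*(1)*conj(1) + 1*(exp(3*I*pi/4))*conj(exp(3*I*pi/4)) + 1*(-I)*conj(-I) + 1*(-exp(-3*I*pi/4))*conj(exp(I*pi/4)) + 1*(-1)*conj(-1) + 1*(exp(-I*pi/4))*conj(exp(-I*pi/4)) + 1*(I)*conj(I) + 1*(-exp(I*pi/4))*conj(exp(-3*I*pi/4))]
      = (1/8)[(1) + (1) + (1) + (1) + (1) + (1) + (1) + (1)] = 8/8 = 1
  <chi_2*chi_1, chi_4> = (1/8)[1*(1)*conj(1) + 1*(exp(3*I*pi/4))*conj(-1) + 1*(-I)*conj(1) + 1*(-exp(-3*I*pi/4))*conj(-1) + 1*(-1)*conj(1) + 1*(exp(-I*pi/4))*conj(-1) + 1*(I)*conj(1) + 1*(-exp(I*pi/4))*conj(-1)]
      = (1/8)[(1) + (-exp(3*I*pi/4)) + (-I) + (exp(-3*I*pi/4)) + (-1) + (-exp(-I*pi/4)) + (I) + (exp(I*pi/4))] = 0/8 = 0
  <chi_2*chi_1, chi_5> = (1/8)[1*(1)*conj(1) + 1*(exp(3*I*pi/4))*conj(exp(-3*I*pi/4)) + 1*(-I)*conj(I) + 1*(-exp(-3*I*pi/4))*conj(exp(-I*pi/4)) + 1*(-1)*conj(-1) + 1*(exp(-I*pi/4))*conj(exp(I*pi/4)) + 1*(I)*conj(-I) + 1*(-exp(I*pi/4))*conj(exp(3*I*pi/4))]
      = (1/8)[(1) + (-I) + (-1) + (I) + (1) + (-I) + (-1) + (I)] = 0/8 = 0
  <chi_2*chi_1, chi_6> = (1/8)[1*(1)*conj(1) + 1*(exp(3*I*pi/4))*conj(-I) + 1*(-I)*conj(-1) + 1*(-exp(-3*I*pi/4))*conj(I) + 1*(-1)*conj(1) + 1*(exp(-I*pi/4))*conj(-I) + 1*(I)*conj(-1) + 1*(-exp(I*pi/4))*conj(I)]
      = (1/8)[(1) + (exp(-3*I*pi/4)) + (I) + (exp(-I*pi/4)) + (-1) + (exp(I*pi/4)) + (-I) + (exp(3*I*pi/4))] = 0/8 = 0
  <chi_2*chi_1, chi_7> = (1/8)[1*(1)*conj(1) + 1*(exp(3*I*pi/4))*conj(exp(-I*pi/4)) + 1*(-I)*conj(-I) + 1*(-exp(-3*I*pi/4))*conj(exp(-3*I*pi/4)) + 1*(-1)*conj(-1) + 1*(exp(-I*pi/4))*conj(exp(3*I*pi/4)) + 1*(I)*conj(I) + 1*(-exp(I*pi/4))*conj(exp(I*pi/4))]
      = (1/8)[(1) + (-1) + (1) + (-1) + (1) + (-1) + (1) + (-1)] = 0/8 = 0
(Exp terms are combined using exp(i*s)*conj(exp(i*t)) = exp(i*(s-t)), and sums of them are collapsed using the identity that for every m > 1 the m distinct m-th roots of unity sum to 0, e.g. 1 + exp(2*I*pi/3) + exp(-2*I*pi/3) = 0.)
Hence the multiplicities are chi_3: 1. Dimension check: dim(chi_2)*dim(chi_1) = 1*1 = 1 and sum (mult * dim) = 1*1 = 1.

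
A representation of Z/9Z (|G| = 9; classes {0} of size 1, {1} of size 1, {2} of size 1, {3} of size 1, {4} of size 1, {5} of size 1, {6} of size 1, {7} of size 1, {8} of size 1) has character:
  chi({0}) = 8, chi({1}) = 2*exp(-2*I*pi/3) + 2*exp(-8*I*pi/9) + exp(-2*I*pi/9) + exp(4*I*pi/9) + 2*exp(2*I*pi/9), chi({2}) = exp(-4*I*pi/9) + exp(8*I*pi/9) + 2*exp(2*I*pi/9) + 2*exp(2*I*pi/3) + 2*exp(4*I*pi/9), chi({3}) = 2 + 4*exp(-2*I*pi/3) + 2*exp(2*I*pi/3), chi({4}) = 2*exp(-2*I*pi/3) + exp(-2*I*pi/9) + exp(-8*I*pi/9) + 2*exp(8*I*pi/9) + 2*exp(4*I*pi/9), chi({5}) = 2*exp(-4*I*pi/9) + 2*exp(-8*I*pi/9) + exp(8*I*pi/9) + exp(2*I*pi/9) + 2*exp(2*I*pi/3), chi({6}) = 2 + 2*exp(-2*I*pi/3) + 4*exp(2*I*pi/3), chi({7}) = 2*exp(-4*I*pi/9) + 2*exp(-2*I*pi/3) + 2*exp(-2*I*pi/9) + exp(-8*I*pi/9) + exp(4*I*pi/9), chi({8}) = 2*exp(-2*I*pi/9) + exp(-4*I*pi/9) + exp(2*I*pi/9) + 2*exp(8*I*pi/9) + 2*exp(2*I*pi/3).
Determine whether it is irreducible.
Not irreducible (reducible): <chi, chi> = 14 > 1.

Explanation: <chi, chi> = (1/|G|) sum_C |C| * |chi(C)|^2 = (1/9)[1*|8|^2 + 1*|2*exp(-2*I*pi/3) + 2*exp(-8*I*pi/9) + exp(-2*I*pi/9) + exp(4*I*pi/9) + 2*exp(2*I*pi/9)|^2 + 1*|exp(-4*I*pi/9) + exp(8*I*pi/9) + 2*exp(2*I*pi/9) + 2*exp(2*I*pi/3) + 2*exp(4*I*pi/9)|^2 + 1*|2 + 4*exp(-2*I*pi/3) + 2*exp(2*I*pi/3)|^2 + 1*|2*exp(-2*I*pi/3) + exp(-2*I*pi/9) + exp(-8*I*pi/9) + 2*exp(8*I*pi/9) + 2*exp(4*I*pi/9)|^2 + 1*|2*exp(-4*I*pi/9) + 2*exp(-8*I*pi/9) + exp(8*I*pi/9) + exp(2*I*pi/9) + 2*exp(2*I*pi/3)|^2 + 1*|2 + 2*exp(-2*I*pi/3) + 4*exp(2*I*pi/3)|^2 + 1*|2*exp(-4*I*pi/9) + 2*exp(-2*I*pi/3) + 2*exp(-2*I*pi/9) + exp(-8*I*pi/9) + exp(4*I*pi/9)|^2 + 1*|2*exp(-2*I*pi/9) + exp(-4*I*pi/9) + exp(2*I*pi/9) + 2*exp(8*I*pi/9) + 2*exp(2*I*pi/3)|^2]
  = (1/9)[(64) + (14 + 5*exp(-2*I*pi/3) + 4*exp(-4*I*pi/9) + 6*exp(-2*I*pi/9) + 10*exp(-8*I*pi/9) + 10*exp(8*I*pi/9) + 6*exp(2*I*pi/9) + 4*exp(4*I*pi/9) + 5*exp(2*I*pi/3)) + (14 + 10*exp(-2*I*pi/9) + 6*exp(-4*I*pi/9) + 5*exp(-2*I*pi/3) + 4*exp(-8*I*pi/9) + 4*exp(8*I*pi/9) + 5*exp(2*I*pi/3) + 6*exp(4*I*pi/9) + 10*exp(2*I*pi/9)) + (4) + (14 + 10*exp(-4*I*pi/9) + 5*exp(-2*I*pi/3) + 4*exp(-2*I*pi/9) + 6*exp(-8*I*pi/9) + 6*exp(8*I*pi/9) + 4*exp(2*I*pi/9) + 5*exp(2*I*pi/3) + 10*exp(4*I*pi/9)) + (14 + 10*exp(-4*I*pi/9) + 5*exp(-2*I*pi/3) + 4*exp(-2*I*pi/9) + 6*exp(-8*I*pi/9) + 6*exp(8*I*pi/9) + 4*exp(2*I*pi/9) + 5*exp(2*I*pi/3) + 10*exp(4*I*pi/9)) + (4) + (14 + 10*exp(-2*I*pi/9) + 6*exp(-4*I*pi/9) + 5*exp(-2*I*pi/3) + 4*exp(-8*I*pi/9) + 4*exp(8*I*pi/9) + 5*exp(2*I*pi/3) + 6*exp(4*I*pi/9) + 10*exp(2*I*pi/9)) + (14 + 5*exp(-2*I*pi/3) + 4*exp(-4*I*pi/9) + 6*exp(-2*I*pi/9) + 10*exp(-8*I*pi/9) + 10*exp(8*I*pi/9) + 6*exp(2*I*pi/9) + 4*exp(4*I*pi/9) + 5*exp(2*I*pi/3))] = 126/9 = 14.
(Exp terms are combined using exp(i*s)*conj(exp(i*t)) = exp(i*(s-t)), and sums of them are collapsed using the identity that for every m > 1 the m distinct m-th roots of unity sum to 0, e.g. 1 + exp(2*I*pi/3) + exp(-2*I*pi/3) = 0.)
A character is irreducible iff <chi, chi> = 1, so this representation is reducible.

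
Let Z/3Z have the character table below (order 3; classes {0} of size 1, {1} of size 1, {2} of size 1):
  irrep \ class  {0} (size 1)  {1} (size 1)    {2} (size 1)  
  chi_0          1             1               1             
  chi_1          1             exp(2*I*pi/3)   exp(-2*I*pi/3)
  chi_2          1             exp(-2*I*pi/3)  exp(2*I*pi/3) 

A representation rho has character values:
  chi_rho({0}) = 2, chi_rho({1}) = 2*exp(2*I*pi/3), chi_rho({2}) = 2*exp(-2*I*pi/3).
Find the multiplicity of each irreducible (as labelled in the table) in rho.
Multiplicities: chi_0: 0, chi_1: 2, chi_2: 0.

Explanation: Use <chi_rho, chi> = (1/|G|) sum_C |C| * chi_rho(C) * conj(chi(C)) with |G| = 3 for each irreducible chi in the table:
  <chi_rho, chi_0> = (1/3)[1*(2)*conj(1) + 1*(2*exp(2*I*pi/3))*conj(1) + 1*(2*exp(-2*I*pi/3))*conj(1)]
      = (1/3)[(2) + (2*exp(2*I*pi/3)) + (2*exp(-2*I*pi/3))] = 0/3 = 0
  <chi_rho, chi_1> = (1/3)[1*(2)*conj(1) + 1*(2*exp(2*I*pi/3))*conj(exp(2*I*pi/3)) + 1*(2*exp(-2*I*pi/3))*conj(exp(-2*I*pi/3))]
      = (1/3)[(2) + (2) + (2)] = 6/3 = 2
  <chi_rho, chi_2> = (1/3)[1*(2)*conj(1) + 1*(2*exp(2*I*pi/3))*conj(exp(-2*I*pi/3)) + 1*(2*exp(-2*I*pi/3))*conj(exp(2*I*pi/3))]
      = (1/3)[(2) + (2*exp(-2*I*pi/3)) + (2*exp(2*I*pi/3))] = 0/3 = 0
(Exp terms are combined using exp(i*s)*conj(exp(i*t)) = exp(i*(s-t)), and sums of them are collapsed using the identity that for every m > 1 the m distinct m-th roots of unity sum to 0, e.g. 1 + exp(2*I*pi/3) + exp(-2*I*pi/3) = 0.)
Dimension check: dim(rho) = sum (mult * dim) = 0*1 + 2*1 + 0*1 = 2 = chi_rho(e) = 2.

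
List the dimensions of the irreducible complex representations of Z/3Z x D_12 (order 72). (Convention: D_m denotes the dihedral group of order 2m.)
Dimensions: 1, 1, 1, 1, 1, 1, 1, 1, 1, 1, 1, 1, 2, 2, 2, 2, 2, 2, 2, 2, 2, 2, 2, 2, 2, 2, 2

Reasoning: There are 27 irreducibles (= number of conjugacy classes). Their dimensions d_i satisfy sum d_i^2 = |G| = 72: 1 + 1 + 1 + 1 + 1 + 1 + 1 + 1 + 1 + 1 + 1 + 1 + 4 + 4 + 4 + 4 + 4 + 4 + 4 + 4 + 4 + 4 + 4 + 4 + 4 + 4 + 4 = 72. (For the product with Z/3Z: each of the 3 1-dim characters of Z/3Z tensors with each irrep of D_12, giving 3 copies of each D_12-dimension.)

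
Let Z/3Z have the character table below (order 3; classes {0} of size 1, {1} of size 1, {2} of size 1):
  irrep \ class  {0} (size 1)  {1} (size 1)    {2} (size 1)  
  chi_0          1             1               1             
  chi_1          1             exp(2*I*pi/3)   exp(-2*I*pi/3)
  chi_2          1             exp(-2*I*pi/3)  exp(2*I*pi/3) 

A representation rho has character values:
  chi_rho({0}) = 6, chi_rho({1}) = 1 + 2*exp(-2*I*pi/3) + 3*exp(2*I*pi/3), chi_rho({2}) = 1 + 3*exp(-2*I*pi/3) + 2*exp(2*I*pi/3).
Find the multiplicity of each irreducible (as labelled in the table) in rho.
Multiplicities: chi_0: 1, chi_1: 3, chi_2: 2.

Working: Use <chi_rho, chi> = (1/|G|) sum_C |C| * chi_rho(C) * conj(chi(C)) with |G| = 3 for each irreducible chi in the table:
  <chi_rho, chi_0> = (1/3)[1*(6)*conj(1) + 1*(1 + 2*exp(-2*I*pi/3) + 3*exp(2*I*pi/3))*conj(1) + 1*(1 + 3*exp(-2*I*pi/3) + 2*exp(2*I*pi/3))*conj(1)]
      = (1/3)[(6) + (1 + 2*exp(-2*I*pi/3) + 3*exp(2*I*pi/3)) + (1 + 3*exp(-2*I*pi/3) + 2*exp(2*I*pi/3))] = 3/3 = 1
  <chi_rho, chi_1> = (1/3)[1*(6)*conj(1) + 1*(1 + 2*exp(-2*I*pi/3) + 3*exp(2*I*pi/3))*conj(exp(2*I*pi/3)) + 1*(1 + 3*exp(-2*I*pi/3) + 2*exp(2*I*pi/3))*conj(exp(-2*I*pi/3))]
      = (1/3)[(6) + (3 + exp(-2*I*pi/3) + 2*exp(2*I*pi/3)) + (3 + 2*exp(-2*I*pi/3) + exp(2*I*pi/3))] = 9/3 = 3
  <chi_rho, chi_2> = (1/3)[1*(6)*conj(1) + 1*(1 + 2*exp(-2*I*pi/3) + 3*exp(2*I*pi/3))*conj(exp(-2*I*pi/3)) + 1*(1 + 3*exp(-2*I*pi/3) + 2*exp(2*I*pi/3))*conj(exp(2*I*pi/3))]
      = (1/3)[(6) + (2 + 3*exp(-2*I*pi/3) + exp(2*I*pi/3)) + (2 + exp(-2*I*pi/3) + 3*exp(2*I*pi/3))] = 6/3 = 2
(Exp terms are combined using exp(i*s)*conj(exp(i*t)) = exp(i*(s-t)), and sums of them are collapsed using the identity that for every m > 1 the m distinct m-th roots of unity sum to 0, e.g. 1 + exp(2*I*pi/3) + exp(-2*I*pi/3) = 0.)
Dimension check: dim(rho) = sum (mult * dim) = 1*1 + 3*1 + 2*1 = 6 = chi_rho(e) = 6.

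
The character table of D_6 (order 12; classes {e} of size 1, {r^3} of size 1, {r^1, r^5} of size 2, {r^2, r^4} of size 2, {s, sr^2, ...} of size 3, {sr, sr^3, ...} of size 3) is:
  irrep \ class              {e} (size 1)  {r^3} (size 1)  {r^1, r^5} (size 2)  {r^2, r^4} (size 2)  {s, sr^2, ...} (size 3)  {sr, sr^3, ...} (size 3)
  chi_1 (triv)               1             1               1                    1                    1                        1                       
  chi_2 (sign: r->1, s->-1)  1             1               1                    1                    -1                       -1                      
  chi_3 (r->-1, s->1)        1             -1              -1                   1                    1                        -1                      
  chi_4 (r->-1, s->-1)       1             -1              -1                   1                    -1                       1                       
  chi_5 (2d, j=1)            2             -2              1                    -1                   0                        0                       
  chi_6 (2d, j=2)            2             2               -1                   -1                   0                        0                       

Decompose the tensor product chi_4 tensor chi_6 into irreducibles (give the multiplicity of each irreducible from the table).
chi_4 tensor chi_6 = chi_5 (all other irreducibles have multiplicity 0).

Details: The character of a tensor product is the pointwise product (chi_4 * chi_6)(C) = chi_4(C) * chi_6(C):
  {e}: (1)*(2), {r^3}: (-1)*(2), {r^1, r^5}: (-1)*(-1), {r^2, r^4}: (1)*(-1), {s, sr^2, ...}: (-1)*(0), {sr, sr^3, ...}: (1)*(0)
so (chi_4 * chi_6) takes values
  {e} -> 2, {r^3} -> -2, {r^1, r^5} -> 1, {r^2, r^4} -> -1, {s, sr^2, ...} -> 0, {sr, sr^3, ...} -> 0.
Now take the inner product of this character with each irreducible chi from the table, <chi_4*chi_6, chi> = (1/12) sum_C |C| (chi_4*chi_6)(C) conj(chi(C)):
  <chi_4*chi_6, chi_1> = (1/12)[1*(2)*conj(1) + 1*(-2)*conj(1) + 2*(1)*conj(1) + 2*(-1)*conj(1) + 3*(0)*conj(1) + 3*(0)*conj(1)]
      = (1/12)[(2) + (-2) + (2) + (-2) + (0) + (0)] = 0/12 = 0
  <chi_4*chi_6, chi_2> = (1/12)[1*(2)*conj(1) + 1*(-2)*conj(1) + 2*(1)*conj(1) + 2*(-1)*conj(1) + 3*(0)*conj(-1) + 3*(0)*conj(-1)]
      = (1/12)[(2) + (-2) + (2) + (-2) + (0) + (0)] = 0/12 = 0
  <chi_4*chi_6, chi_3> = (1/12)[1*(2)*conj(1) + 1*(-2)*conj(-1) + 2*(1)*conj(-1) + 2*(-1)*conj(1) + 3*(0)*conj(1) + 3*(0)*conj(-1)]
      = (1/12)[(2) + (2) + (-2) + (-2) + (0) + (0)] = 0/12 = 0
  <chi_4*chi_6, chi_4> = (1/12)[1*(2)*conj(1) + 1*(-2)*conj(-1) + 2*(1)*conj(-1) + 2*(-1)*conj(1) + 3*(0)*conj(-1) + 3*(0)*conj(1)]
      = (1/12)[(2) + (2) + (-2) + (-2) + (0) + (0)] = 0/12 = 0
  <chi_4*chi_6, chi_5> = (1/12)[1*(2)*conj(2) + 1*(-2)*conj(-2) + 2*(1)*conj(1) + 2*(-1)*conj(-1) + 3*(0)*conj(0) + 3*(0)*conj(0)]
      = (1/12)[(4) + (4) + (2) + (2) + (0) + (0)] = 12/12 = 1
  <chi_4*chi_6, chi_6> = (1/12)[1*(2)*conj(2) + 1*(-2)*conj(2) + 2*(1)*conj(-1) + 2*(-1)*conj(-1) + 3*(0)*conj(0) + 3*(0)*conj(0)]
      = (1/12)[(4) + (-4) + (-2) + (2) + (0) + (0)] = 0/12 = 0
Hence the multiplicities are chi_5: 1. Dimension check: dim(chi_4)*dim(chi_6) = 1*2 = 2 and sum (mult * dim) = 1*2 = 2.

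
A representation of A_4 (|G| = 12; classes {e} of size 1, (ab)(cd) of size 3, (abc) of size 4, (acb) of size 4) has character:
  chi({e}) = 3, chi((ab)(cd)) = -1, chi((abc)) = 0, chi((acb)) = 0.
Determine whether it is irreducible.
Irreducible: <chi, chi> = 1.

Why: <chi, chi> = (1/|G|) sum_C |C| * |chi(C)|^2 = (1/12)[1*|3|^2 + 3*|-1|^2 + 4*|0|^2 + 4*|0|^2]
  = (1/12)[(9) + (3) + (0) + (0)] = 12/12 = 1.
(Exp terms are combined using exp(i*s)*conj(exp(i*t)) = exp(i*(s-t)), and sums of them are collapsed using the identity that for every m > 1 the m distinct m-th roots of unity sum to 0, e.g. 1 + exp(2*I*pi/3) + exp(-2*I*pi/3) = 0.)
A character is irreducible iff <chi, chi> = 1, so this representation is irreducible.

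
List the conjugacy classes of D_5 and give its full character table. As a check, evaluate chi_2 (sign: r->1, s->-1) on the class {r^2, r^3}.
Conjugacy classes: {e} of size 1, {r^1, r^4} of size 2, {r^2, r^3} of size 2, {s, sr, ..., sr^4} of size 5.
Character table:
  irrep \ class              {e} (size 1)  {r^1, r^4} (size 2)  {r^2, r^3} (size 2)  {s, sr, ..., sr^4} (size 5)
  chi_1 (triv)               1             1                    1                    1                          
  chi_2 (sign: r->1, s->-1)  1             1                    1                    -1                         
  chi_3 (2d, j=1)            2             -1/2 + sqrt(5)/2     -sqrt(5)/2 - 1/2     0                          
  chi_4 (2d, j=2)            2             -sqrt(5)/2 - 1/2     -1/2 + sqrt(5)/2     0                          

Spot check: chi_2 (sign: r->1, s->-1) on {r^2, r^3} = 1.

Argument: D_5 has order 2*5 = 10 with 4 conjugacy classes, hence 4 irreducibles. Sum of squared dims 1 + 1 + 4 + 4 = 10 = |G|. Linear characters come from the abelianisation; the 2-dimensional irreps have character r^k -> 2*cos(2*pi*j*k/5), reflections -> 0.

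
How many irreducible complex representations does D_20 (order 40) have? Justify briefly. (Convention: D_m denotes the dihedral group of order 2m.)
13

Reasoning: The number of irreducible complex representations of a finite group equals its number of conjugacy classes. D_20 has 13 conjugacy classes (n/2 + 3 for n even), so D_20 (order 40) has exactly 13 irreducible complex representations.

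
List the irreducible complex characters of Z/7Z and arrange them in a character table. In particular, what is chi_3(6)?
Character table of Z/7Z (irreps indexed chi_0,...,chi_6 with chi_k(m) = zeta_7^(k*m), zeta_7 = exp(2*pi*i/7)):
  irrep \ class  {0} (size 1)  {1} (size 1)    {2} (size 1)    {3} (size 1)    {4} (size 1)    {5} (size 1)    {6} (size 1)  
  chi_0          1             1               1               1               1               1               1             
  chi_1          1             exp(2*I*pi/7)   exp(4*I*pi/7)   exp(6*I*pi/7)   exp(-6*I*pi/7)  exp(-4*I*pi/7)  exp(-2*I*pi/7)
  chi_2          1             exp(4*I*pi/7)   exp(-6*I*pi/7)  exp(-2*I*pi/7)  exp(2*I*pi/7)   exp(6*I*pi/7)   exp(-4*I*pi/7)
  chi_3          1             exp(6*I*pi/7)   exp(-2*I*pi/7)  exp(4*I*pi/7)   exp(-4*I*pi/7)  exp(2*I*pi/7)   exp(-6*I*pi/7)
  chi_4          1             exp(-6*I*pi/7)  exp(2*I*pi/7)   exp(-4*I*pi/7)  exp(4*I*pi/7)   exp(-2*I*pi/7)  exp(6*I*pi/7) 
  chi_5          1             exp(-4*I*pi/7)  exp(6*I*pi/7)   exp(2*I*pi/7)   exp(-2*I*pi/7)  exp(-6*I*pi/7)  exp(4*I*pi/7) 
  chi_6          1             exp(-2*I*pi/7)  exp(-4*I*pi/7)  exp(-6*I*pi/7)  exp(6*I*pi/7)   exp(4*I*pi/7)   exp(2*I*pi/7) 

Spot check: chi_3(6) = zeta_7^(3*6) = zeta_7^18 = exp(-6*I*pi/7).

Explanation: Z/7Z is abelian, so all 7 irreducible complex representations are 1-dimensional. They are given by chi_k(m) = zeta_7^(k*m) for k = 0,...,6. Row orthogonality: sum_m chi_k(m) conj(chi_l(m)) = 7 * [k = l].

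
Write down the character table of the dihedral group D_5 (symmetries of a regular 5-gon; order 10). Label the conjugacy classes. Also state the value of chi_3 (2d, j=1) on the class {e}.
Conjugacy classes: {e} of size 1, {r^1, r^4} of size 2, {r^2, r^3} of size 2, {s, sr, ..., sr^4} of size 5.
Character table:
  irrep \ class              {e} (size 1)  {r^1, r^4} (size 2)  {r^2, r^3} (size 2)  {s, sr, ..., sr^4} (size 5)
  chi_1 (triv)               1             1                    1                    1                          
  chi_2 (sign: r->1, s->-1)  1             1                    1                    -1                         
  chi_3 (2d, j=1)            2             -1/2 + sqrt(5)/2     -sqrt(5)/2 - 1/2     0                          
  chi_4 (2d, j=2)            2             -sqrt(5)/2 - 1/2     -1/2 + sqrt(5)/2     0                          

Spot check: chi_3 (2d, j=1) on {e} = 2.

Solution. D_5 has order 2*5 = 10 with 4 conjugacy classes, hence 4 irreducibles. Sum of squared dims 1 + 1 + 4 + 4 = 10 = |G|. Linear characters come from the abelianisation; the 2-dimensional irreps have character r^k -> 2*cos(2*pi*j*k/5), reflections -> 0.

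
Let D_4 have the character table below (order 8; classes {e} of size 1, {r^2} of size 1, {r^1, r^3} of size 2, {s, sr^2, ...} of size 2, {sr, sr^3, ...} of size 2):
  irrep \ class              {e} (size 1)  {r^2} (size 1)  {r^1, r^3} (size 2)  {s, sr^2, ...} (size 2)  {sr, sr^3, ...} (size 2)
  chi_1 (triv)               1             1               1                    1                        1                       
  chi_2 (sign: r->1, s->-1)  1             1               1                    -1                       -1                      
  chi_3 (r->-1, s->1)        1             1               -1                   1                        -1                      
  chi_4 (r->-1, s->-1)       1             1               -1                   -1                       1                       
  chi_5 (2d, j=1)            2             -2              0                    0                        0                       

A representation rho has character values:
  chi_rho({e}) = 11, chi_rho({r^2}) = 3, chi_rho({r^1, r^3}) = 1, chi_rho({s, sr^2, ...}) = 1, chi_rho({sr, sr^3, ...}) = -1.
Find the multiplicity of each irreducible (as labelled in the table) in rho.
Multiplicities: chi_1: 2, chi_2: 2, chi_3: 2, chi_4: 1, chi_5: 2.

Reasoning: Use <chi_rho, chi> = (1/|G|) sum_C |C| * chi_rho(C) * conj(chi(C)) with |G| = 8 for each irreducible chi in the table:
  <chi_rho, chi_1> = (1/8)[1*(11)*conj(1) + 1*(3)*conj(1) + 2*(1)*conj(1) + 2*(1)*conj(1) + 2*(-1)*conj(1)]
      = (1/8)[(11) + (3) + (2) + (2) + (-2)] = 16/8 = 2
  <chi_rho, chi_2> = (1/8)[1*(11)*conj(1) + 1*(3)*conj(1) + 2*(1)*conj(1) + 2*(1)*conj(-1) + 2*(-1)*conj(-1)]
      = (1/8)[(11) + (3) + (2) + (-2) + (2)] = 16/8 = 2
  <chi_rho, chi_3> = (1/8)[1*(11)*conj(1) + 1*(3)*conj(1) + 2*(1)*conj(-1) + 2*(1)*conj(1) + 2*(-1)*conj(-1)]
      = (1/8)[(11) + (3) + (-2) + (2) + (2)] = 16/8 = 2
  <chi_rho, chi_4> = (1/8)[1*(11)*conj(1) + 1*(3)*conj(1) + 2*(1)*conj(-1) + 2*(1)*conj(-1) + 2*(-1)*conj(1)]
      = (1/8)[(11) + (3) + (-2) + (-2) + (-2)] = 8/8 = 1
  <chi_rho, chi_5> = (1/8)[1*(11)*conj(2) + 1*(3)*conj(-2) + 2*(1)*conj(0) + 2*(1)*conj(0) + 2*(-1)*conj(0)]
      = (1/8)[(22) + (-6) + (0) + (0) + (0)] = 16/8 = 2
Dimension check: dim(rho) = sum (mult * dim) = 2*1 + 2*1 + 2*1 + 1*1 + 2*2 = 11 = chi_rho(e) = 11.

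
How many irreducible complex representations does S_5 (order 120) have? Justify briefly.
7

Proof sketch: The number of irreducible complex representations of a finite group equals its number of conjugacy classes. Conjugacy classes in S_5 correspond to cycle types, i.e. partitions of 5; there are p(5) = 7 of them, so S_5 (order 120) has exactly 7 irreducible complex representations.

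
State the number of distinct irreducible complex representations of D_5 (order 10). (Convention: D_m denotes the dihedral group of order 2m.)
4

Derivation: The number of irreducible complex representations of a finite group equals its number of conjugacy classes. D_5 has 4 conjugacy classes ((n+3)/2 for n odd), so D_5 (order 10) has exactly 4 irreducible complex representations.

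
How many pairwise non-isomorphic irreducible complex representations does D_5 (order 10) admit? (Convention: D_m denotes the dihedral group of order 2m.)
4

Reasoning: The number of irreducible complex representations of a finite group equals its number of conjugacy classes. D_5 has 4 conjugacy classes ((n+3)/2 for n odd), so D_5 (order 10) has exactly 4 irreducible complex representations.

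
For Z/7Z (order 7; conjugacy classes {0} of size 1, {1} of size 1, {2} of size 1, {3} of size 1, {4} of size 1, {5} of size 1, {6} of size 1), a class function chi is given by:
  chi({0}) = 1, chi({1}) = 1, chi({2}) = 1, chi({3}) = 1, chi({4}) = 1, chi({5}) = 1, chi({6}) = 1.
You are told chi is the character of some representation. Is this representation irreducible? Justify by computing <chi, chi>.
Irreducible: <chi, chi> = 1.

Explanation: <chi, chi> = (1/|G|) sum_C |C| * |chi(C)|^2 = (1/7)[1*|1|^2 + 1*|1|^2 + 1*|1|^2 + 1*|1|^2 + 1*|1|^2 + 1*|1|^2 + 1*|1|^2]
  = (1/7)[(1) + (1) + (1) + (1) + (1) + (1) + (1)] = 7/7 = 1.
(Exp terms are combined using exp(i*s)*conj(exp(i*t)) = exp(i*(s-t)), and sums of them are collapsed using the identity that for every m > 1 the m distinct m-th roots of unity sum to 0, e.g. 1 + exp(2*I*pi/3) + exp(-2*I*pi/3) = 0.)
A character is irreducible iff <chi, chi> = 1, so this representation is irreducible.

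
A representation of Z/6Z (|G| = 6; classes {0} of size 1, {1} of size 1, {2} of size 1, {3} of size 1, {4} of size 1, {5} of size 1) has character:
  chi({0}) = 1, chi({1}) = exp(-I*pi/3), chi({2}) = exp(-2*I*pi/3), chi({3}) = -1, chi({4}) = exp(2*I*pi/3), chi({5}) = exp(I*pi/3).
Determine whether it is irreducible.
Irreducible: <chi, chi> = 1.

Explanation: <chi, chi> = (1/|G|) sum_C |C| * |chi(C)|^2 = (1/6)[1*|1|^2 + 1*|exp(-I*pi/3)|^2 + 1*|exp(-2*I*pi/3)|^2 + 1*|-1|^2 + 1*|exp(2*I*pi/3)|^2 + 1*|exp(I*pi/3)|^2]
  = (1/6)[(1) + (1) + (1) + (1) + (1) + (1)] = 6/6 = 1.
(Exp terms are combined using exp(i*s)*conj(exp(i*t)) = exp(i*(s-t)), and sums of them are collapsed using the identity that for every m > 1 the m distinct m-th roots of unity sum to 0, e.g. 1 + exp(2*I*pi/3) + exp(-2*I*pi/3) = 0.)
A character is irreducible iff <chi, chi> = 1, so this representation is irreducible.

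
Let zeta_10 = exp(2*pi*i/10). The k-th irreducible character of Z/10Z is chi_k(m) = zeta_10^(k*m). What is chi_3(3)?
chi_3(3) = zeta_10^9 = exp(-I*pi/5)

Working: chi_3(3) = zeta_10^(3*3) = zeta_10^9. Since zeta_10^10 = 1, this equals zeta_10^9 = exp(2*pi*i*9/10) = exp(-I*pi/5).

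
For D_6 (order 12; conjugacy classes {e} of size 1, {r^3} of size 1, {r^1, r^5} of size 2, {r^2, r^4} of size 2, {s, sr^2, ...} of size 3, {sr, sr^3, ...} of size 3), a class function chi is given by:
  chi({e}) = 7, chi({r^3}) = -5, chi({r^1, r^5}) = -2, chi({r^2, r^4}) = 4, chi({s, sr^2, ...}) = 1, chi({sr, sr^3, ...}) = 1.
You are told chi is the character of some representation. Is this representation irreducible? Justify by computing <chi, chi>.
Not irreducible (reducible): <chi, chi> = 10 > 1.

Reasoning: <chi, chi> = (1/|G|) sum_C |C| * |chi(C)|^2 = (1/12)[1*|7|^2 + 1*|-5|^2 + 2*|-2|^2 + 2*|4|^2 + 3*|1|^2 + 3*|1|^2]
  = (1/12)[(49) + (25) + (8) + (32) + (3) + (3)] = 120/12 = 10.
A character is irreducible iff <chi, chi> = 1, so this representation is reducible.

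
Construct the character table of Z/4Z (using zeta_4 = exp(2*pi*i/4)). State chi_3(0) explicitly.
Character table of Z/4Z (irreps indexed chi_0,...,chi_3 with chi_k(m) = zeta_4^(k*m), zeta_4 = exp(2*pi*i/4)):
  irrep \ class  {0} (size 1)  {1} (size 1)  {2} (size 1)  {3} (size 1)
  chi_0          1             1             1             1           
  chi_1          1             I             -1            -I          
  chi_2          1             -1            1             -1          
  chi_3          1             -I            -1            I           

Spot check: chi_3(0) = zeta_4^(3*0) = zeta_4^0 = 1.

Justification: Z/4Z is abelian, so all 4 irreducible complex representations are 1-dimensional. They are given by chi_k(m) = zeta_4^(k*m) for k = 0,...,3. Row orthogonality: sum_m chi_k(m) conj(chi_l(m)) = 4 * [k = l].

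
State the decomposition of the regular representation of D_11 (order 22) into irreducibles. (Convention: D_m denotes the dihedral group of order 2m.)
Each irreducible V_i of dimension d_i appears with multiplicity d_i, i.e. rho_reg = (direct sum over all irreducibles V_i) d_i V_i. The irreducible dimensions for D_11 are 1, 1, 2, 2, 2, 2, 2: 2 irreducibles of dimension 1, each with multiplicity 1; 5 irreducibles of dimension 2, each with multiplicity 2. Total dimension 2*1*1 + 5*2*2 = 22 = |G|.

Derivation: General theorem: in the regular representation of a finite group G, each irreducible appears with multiplicity equal to its dimension. Check: dim(rho_reg) = sum d_i^2 = 1 + 1 + 4 + 4 + 4 + 4 + 4 = 22 = |G|.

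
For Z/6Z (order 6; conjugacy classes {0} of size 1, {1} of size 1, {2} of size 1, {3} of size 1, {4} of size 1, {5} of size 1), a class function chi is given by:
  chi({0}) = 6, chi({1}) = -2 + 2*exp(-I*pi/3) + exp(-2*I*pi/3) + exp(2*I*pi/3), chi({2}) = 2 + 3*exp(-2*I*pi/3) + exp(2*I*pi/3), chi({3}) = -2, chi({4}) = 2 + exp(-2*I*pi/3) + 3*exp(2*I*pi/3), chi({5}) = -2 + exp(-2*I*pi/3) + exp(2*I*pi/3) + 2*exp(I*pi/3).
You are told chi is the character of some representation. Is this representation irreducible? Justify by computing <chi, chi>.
Not irreducible (reducible): <chi, chi> = 10 > 1.

Why: <chi, chi> = (1/|G|) sum_C |C| * |chi(C)|^2 = (1/6)[1*|6|^2 + 1*|-2 + 2*exp(-I*pi/3) + exp(-2*I*pi/3) + exp(2*I*pi/3)|^2 + 1*|2 + 3*exp(-2*I*pi/3) + exp(2*I*pi/3)|^2 + 1*|-2|^2 + 1*|2 + exp(-2*I*pi/3) + 3*exp(2*I*pi/3)|^2 + 1*|-2 + exp(-2*I*pi/3) + exp(2*I*pi/3) + 2*exp(I*pi/3)|^2]
  = (1/6)[(36) + (7) + (3) + (4) + (3) + (7)] = 60/6 = 10.
(Exp terms are combined using exp(i*s)*conj(exp(i*t)) = exp(i*(s-t)), and sums of them are collapsed using the identity that for every m > 1 the m distinct m-th roots of unity sum to 0, e.g. 1 + exp(2*I*pi/3) + exp(-2*I*pi/3) = 0.)
A character is irreducible iff <chi, chi> = 1, so this representation is reducible.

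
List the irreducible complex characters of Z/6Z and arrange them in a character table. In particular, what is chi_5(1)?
Character table of Z/6Z (irreps indexed chi_0,...,chi_5 with chi_k(m) = zeta_6^(k*m), zeta_6 = exp(2*pi*i/6)):
  irrep \ class  {0} (size 1)  {1} (size 1)    {2} (size 1)    {3} (size 1)  {4} (size 1)    {5} (size 1)  
  chi_0          1             1               1               1             1               1             
  chi_1          1             exp(I*pi/3)     exp(2*I*pi/3)   -1            exp(-2*I*pi/3)  exp(-I*pi/3)  
  chi_2          1             exp(2*I*pi/3)   exp(-2*I*pi/3)  1             exp(2*I*pi/3)   exp(-2*I*pi/3)
  chi_3          1             -1              1               -1            1               -1            
  chi_4          1             exp(-2*I*pi/3)  exp(2*I*pi/3)   1             exp(-2*I*pi/3)  exp(2*I*pi/3) 
  chi_5          1             exp(-I*pi/3)    exp(-2*I*pi/3)  -1            exp(2*I*pi/3)   exp(I*pi/3)   

Spot check: chi_5(1) = zeta_6^(5*1) = zeta_6^5 = exp(-I*pi/3).

Explanation: Z/6Z is abelian, so all 6 irreducible complex representations are 1-dimensional. They are given by chi_k(m) = zeta_6^(k*m) for k = 0,...,5. Row orthogonality: sum_m chi_k(m) conj(chi_l(m)) = 6 * [k = l].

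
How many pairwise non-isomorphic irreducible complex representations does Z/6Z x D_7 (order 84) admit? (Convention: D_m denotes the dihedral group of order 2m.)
30

Explanation: The number of irreducible complex representations of a finite group equals its number of conjugacy classes. For a direct product, #classes(G x H) = #classes(G) * #classes(H). Z/6Z has 6 classes (abelian), D_7 has 5 classes, so 6 * 5 = 30, so Z/6Z x D_7 (order 84) has exactly 30 irreducible complex representations.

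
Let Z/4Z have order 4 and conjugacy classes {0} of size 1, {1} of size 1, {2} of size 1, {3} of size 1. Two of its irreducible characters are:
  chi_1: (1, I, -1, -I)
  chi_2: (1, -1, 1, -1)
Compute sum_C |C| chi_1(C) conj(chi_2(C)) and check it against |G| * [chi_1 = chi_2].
Sum = 0; so <chi_1, chi_2> = 0 (distinct irreducibles are orthogonal).

Working: Compute term by term over conjugacy classes (|C| * chi_1(C) * conj(chi_2(C))):
  1*(1)*conj(1) + 1*(I)*conj(-1) + 1*(-1)*conj(1) + 1*(-I)*conj(-1)
  = (1) + (-I) + (-1) + (I)
  = 0.
(Exp terms are combined using exp(i*s)*conj(exp(i*t)) = exp(i*(s-t)), and sums of them are collapsed using the identity that for every m > 1 the m distinct m-th roots of unity sum to 0, e.g. 1 + exp(2*I*pi/3) + exp(-2*I*pi/3) = 0.)
Dividing by |G| = 4 gives 0/4 = 0, matching the row-orthogonality relation <chi_1, chi_2> = [chi_1 = chi_2].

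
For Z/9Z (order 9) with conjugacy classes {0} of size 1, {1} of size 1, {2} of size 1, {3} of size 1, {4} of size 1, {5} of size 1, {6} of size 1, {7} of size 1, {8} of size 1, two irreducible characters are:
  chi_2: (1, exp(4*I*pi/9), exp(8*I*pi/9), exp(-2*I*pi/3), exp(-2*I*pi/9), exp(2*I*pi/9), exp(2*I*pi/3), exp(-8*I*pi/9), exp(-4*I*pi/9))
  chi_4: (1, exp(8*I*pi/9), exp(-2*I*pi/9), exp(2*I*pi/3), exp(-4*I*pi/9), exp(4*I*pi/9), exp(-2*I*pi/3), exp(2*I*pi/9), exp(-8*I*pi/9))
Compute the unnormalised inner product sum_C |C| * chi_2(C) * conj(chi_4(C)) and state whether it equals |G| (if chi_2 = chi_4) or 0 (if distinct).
Sum = 0; so <chi_2, chi_4> = 0 (distinct irreducibles are orthogonal).

Compute term by term over conjugacy classes (|C| * chi_2(C) * conj(chi_4(C))):
  1*(1)*conj(1) + 1*(exp(4*I*pi/9))*conj(exp(8*I*pi/9)) + 1*(exp(8*I*pi/9))*conj(exp(-2*I*pi/9)) + 1*(exp(-2*I*pi/3))*conj(exp(2*I*pi/3)) + 1*(exp(-2*I*pi/9))*conj(exp(-4*I*pi/9)) + 1*(exp(2*I*pi/9))*conj(exp(4*I*pi/9)) + 1*(exp(2*I*pi/3))*conj(exp(-2*I*pi/3)) + 1*(exp(-8*I*pi/9))*conj(exp(2*I*pi/9)) + 1*(exp(-4*I*pi/9))*conj(exp(-8*I*pi/9))
  = (1) + (exp(-4*I*pi/9)) + (exp(-8*I*pi/9)) + (exp(2*I*pi/3)) + (exp(2*I*pi/9)) + (exp(-2*I*pi/9)) + (exp(-2*I*pi/3)) + (exp(8*I*pi/9)) + (exp(4*I*pi/9))
  = 0.
(Exp terms are combined using exp(i*s)*conj(exp(i*t)) = exp(i*(s-t)), and sums of them are collapsed using the identity that for every m > 1 the m distinct m-th roots of unity sum to 0, e.g. 1 + exp(2*I*pi/3) + exp(-2*I*pi/3) = 0.)
Dividing by |G| = 9 gives 0/9 = 0, matching the row-orthogonality relation <chi_2, chi_4> = [chi_2 = chi_4].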